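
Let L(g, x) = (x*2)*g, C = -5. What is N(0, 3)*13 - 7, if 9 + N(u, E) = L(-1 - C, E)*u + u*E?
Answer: -124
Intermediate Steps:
L(g, x) = 2*g*x (L(g, x) = (2*x)*g = 2*g*x)
N(u, E) = -9 + 9*E*u (N(u, E) = -9 + ((2*(-1 - 1*(-5))*E)*u + u*E) = -9 + ((2*(-1 + 5)*E)*u + E*u) = -9 + ((2*4*E)*u + E*u) = -9 + ((8*E)*u + E*u) = -9 + (8*E*u + E*u) = -9 + 9*E*u)
N(0, 3)*13 - 7 = (-9 + 9*3*0)*13 - 7 = (-9 + 0)*13 - 7 = -9*13 - 7 = -117 - 7 = -124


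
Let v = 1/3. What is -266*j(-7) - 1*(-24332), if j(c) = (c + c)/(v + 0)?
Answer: 35504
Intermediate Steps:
v = 1/3 ≈ 0.33333
j(c) = 6*c (j(c) = (c + c)/(1/3 + 0) = (2*c)/(1/3) = (2*c)*3 = 6*c)
-266*j(-7) - 1*(-24332) = -1596*(-7) - 1*(-24332) = -266*(-42) + 24332 = 11172 + 24332 = 35504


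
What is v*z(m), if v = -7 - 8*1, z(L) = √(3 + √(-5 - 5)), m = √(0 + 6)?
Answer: -15*√(3 + I*√10) ≈ -28.773 - 12.364*I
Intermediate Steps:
m = √6 ≈ 2.4495
z(L) = √(3 + I*√10) (z(L) = √(3 + √(-10)) = √(3 + I*√10))
v = -15 (v = -7 - 8 = -15)
v*z(m) = -15*√(3 + I*√10)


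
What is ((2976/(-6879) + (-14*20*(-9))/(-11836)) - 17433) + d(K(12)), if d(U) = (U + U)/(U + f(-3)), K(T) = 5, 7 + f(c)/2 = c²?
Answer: -1064515674731/61064883 ≈ -17433.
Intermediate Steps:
f(c) = -14 + 2*c²
d(U) = 2*U/(4 + U) (d(U) = (U + U)/(U + (-14 + 2*(-3)²)) = (2*U)/(U + (-14 + 2*9)) = (2*U)/(U + (-14 + 18)) = (2*U)/(U + 4) = (2*U)/(4 + U) = 2*U/(4 + U))
((2976/(-6879) + (-14*20*(-9))/(-11836)) - 17433) + d(K(12)) = ((2976/(-6879) + (-14*20*(-9))/(-11836)) - 17433) + 2*5/(4 + 5) = ((2976*(-1/6879) - 280*(-9)*(-1/11836)) - 17433) + 2*5/9 = ((-992/2293 + 2520*(-1/11836)) - 17433) + 2*5*(⅑) = ((-992/2293 - 630/2959) - 17433) + 10/9 = (-4379918/6784987 - 17433) + 10/9 = -118287058289/6784987 + 10/9 = -1064515674731/61064883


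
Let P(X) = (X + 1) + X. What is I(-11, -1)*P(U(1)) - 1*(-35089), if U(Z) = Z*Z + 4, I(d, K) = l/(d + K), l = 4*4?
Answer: 105223/3 ≈ 35074.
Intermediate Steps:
l = 16
I(d, K) = 16/(K + d) (I(d, K) = 16/(d + K) = 16/(K + d))
U(Z) = 4 + Z² (U(Z) = Z² + 4 = 4 + Z²)
P(X) = 1 + 2*X (P(X) = (1 + X) + X = 1 + 2*X)
I(-11, -1)*P(U(1)) - 1*(-35089) = (16/(-1 - 11))*(1 + 2*(4 + 1²)) - 1*(-35089) = (16/(-12))*(1 + 2*(4 + 1)) + 35089 = (16*(-1/12))*(1 + 2*5) + 35089 = -4*(1 + 10)/3 + 35089 = -4/3*11 + 35089 = -44/3 + 35089 = 105223/3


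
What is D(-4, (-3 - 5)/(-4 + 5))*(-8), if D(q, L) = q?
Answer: 32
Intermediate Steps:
D(-4, (-3 - 5)/(-4 + 5))*(-8) = -4*(-8) = 32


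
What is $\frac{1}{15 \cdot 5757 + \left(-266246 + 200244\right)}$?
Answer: $\frac{1}{20353} \approx 4.9133 \cdot 10^{-5}$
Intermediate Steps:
$\frac{1}{15 \cdot 5757 + \left(-266246 + 200244\right)} = \frac{1}{86355 - 66002} = \frac{1}{20353}$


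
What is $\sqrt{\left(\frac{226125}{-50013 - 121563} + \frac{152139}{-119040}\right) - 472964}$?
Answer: $\frac{i \sqrt{16518930098677443235}}{5909840} \approx 687.73 i$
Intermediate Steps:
$\sqrt{\left(\frac{226125}{-50013 - 121563} + \frac{152139}{-119040}\right) - 472964} = \sqrt{\left(\frac{226125}{-171576} + 152139 \left(- \frac{1}{119040}\right)\right) - 472964} = \sqrt{\left(226125 \left(- \frac{1}{171576}\right) - \frac{50713}{39680}\right) - 472964} = \sqrt{\left(- \frac{25125}{19064} - \frac{50713}{39680}\right) - 472964} = \sqrt{- \frac{245469079}{94557440} - 472964} = \sqrt{- \frac{44722510521239}{94557440}} = \frac{i \sqrt{16518930098677443235}}{5909840}$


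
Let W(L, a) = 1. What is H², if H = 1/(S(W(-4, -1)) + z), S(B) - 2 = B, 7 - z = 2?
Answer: 1/64 ≈ 0.015625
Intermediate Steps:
z = 5 (z = 7 - 1*2 = 7 - 2 = 5)
S(B) = 2 + B
H = ⅛ (H = 1/((2 + 1) + 5) = 1/(3 + 5) = 1/8 = ⅛ ≈ 0.12500)
H² = (⅛)² = 1/64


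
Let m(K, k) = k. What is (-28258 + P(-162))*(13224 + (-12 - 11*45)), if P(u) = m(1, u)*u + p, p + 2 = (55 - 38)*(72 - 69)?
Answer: -24988905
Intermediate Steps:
p = 49 (p = -2 + (55 - 38)*(72 - 69) = -2 + 17*3 = -2 + 51 = 49)
P(u) = 49 + u² (P(u) = u*u + 49 = u² + 49 = 49 + u²)
(-28258 + P(-162))*(13224 + (-12 - 11*45)) = (-28258 + (49 + (-162)²))*(13224 + (-12 - 11*45)) = (-28258 + (49 + 26244))*(13224 + (-12 - 495)) = (-28258 + 26293)*(13224 - 507) = -1965*12717 = -24988905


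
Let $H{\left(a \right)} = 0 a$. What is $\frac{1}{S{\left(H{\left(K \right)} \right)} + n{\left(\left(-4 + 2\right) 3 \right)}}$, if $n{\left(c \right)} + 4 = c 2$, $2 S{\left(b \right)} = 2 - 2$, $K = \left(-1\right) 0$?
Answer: $- \frac{1}{16} \approx -0.0625$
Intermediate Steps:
$K = 0$
$H{\left(a \right)} = 0$
$S{\left(b \right)} = 0$ ($S{\left(b \right)} = \frac{2 - 2}{2} = \frac{1}{2} \cdot 0 = 0$)
$n{\left(c \right)} = -4 + 2 c$ ($n{\left(c \right)} = -4 + c 2 = -4 + 2 c$)
$\frac{1}{S{\left(H{\left(K \right)} \right)} + n{\left(\left(-4 + 2\right) 3 \right)}} = \frac{1}{0 + \left(-4 + 2 \left(-4 + 2\right) 3\right)} = \frac{1}{0 + \left(-4 + 2 \left(\left(-2\right) 3\right)\right)} = \frac{1}{0 + \left(-4 + 2 \left(-6\right)\right)} = \frac{1}{0 - 16} = \frac{1}{-16} = - \frac{1}{16}$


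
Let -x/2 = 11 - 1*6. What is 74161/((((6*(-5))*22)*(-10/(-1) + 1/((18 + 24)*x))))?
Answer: -519127/46189 ≈ -11.239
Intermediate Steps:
x = -10 (x = -2*(11 - 1*6) = -2*(11 - 6) = -2*5 = -10)
74161/((((6*(-5))*22)*(-10/(-1) + 1/((18 + 24)*x)))) = 74161/((((6*(-5))*22)*(-10/(-1) + 1/((18 + 24)*(-10))))) = 74161/(((-30*22)*(-10*(-1) - ⅒/42))) = 74161/((-660*(10 + (1/42)*(-⅒)))) = 74161/((-660*(10 - 1/420))) = 74161/((-660*4199/420)) = 74161/(-46189/7) = 74161*(-7/46189) = -519127/46189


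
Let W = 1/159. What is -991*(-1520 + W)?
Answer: 239503889/159 ≈ 1.5063e+6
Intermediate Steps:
W = 1/159 ≈ 0.0062893
-991*(-1520 + W) = -991*(-1520 + 1/159) = -991*(-241679/159) = 239503889/159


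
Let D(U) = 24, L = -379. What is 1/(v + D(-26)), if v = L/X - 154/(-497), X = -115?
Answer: 8165/225399 ≈ 0.036225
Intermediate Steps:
v = 29439/8165 (v = -379/(-115) - 154/(-497) = -379*(-1/115) - 154*(-1/497) = 379/115 + 22/71 = 29439/8165 ≈ 3.6055)
1/(v + D(-26)) = 1/(29439/8165 + 24) = 1/(225399/8165) = 8165/225399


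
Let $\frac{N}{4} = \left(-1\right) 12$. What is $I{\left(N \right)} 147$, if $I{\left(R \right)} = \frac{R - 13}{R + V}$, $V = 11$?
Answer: $\frac{8967}{37} \approx 242.35$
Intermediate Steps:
$N = -48$ ($N = 4 \left(\left(-1\right) 12\right) = 4 \left(-12\right) = -48$)
$I{\left(R \right)} = \frac{-13 + R}{11 + R}$ ($I{\left(R \right)} = \frac{R - 13}{R + 11} = \frac{-13 + R}{11 + R}$)
$I{\left(N \right)} 147 = \frac{-13 - 48}{11 - 48} \cdot 147 = \frac{1}{-37} \left(-61\right) 147 = \left(- \frac{1}{37}\right) \left(-61\right) 147 = \frac{61}{37} \cdot 147 = \frac{8967}{37}$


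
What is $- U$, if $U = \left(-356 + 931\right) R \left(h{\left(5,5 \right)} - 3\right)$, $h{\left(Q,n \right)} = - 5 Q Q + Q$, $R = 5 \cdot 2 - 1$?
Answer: $636525$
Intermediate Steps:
$R = 9$ ($R = 10 - 1 = 9$)
$h{\left(Q,n \right)} = Q - 5 Q^{2}$ ($h{\left(Q,n \right)} = - 5 Q^{2} + Q = Q - 5 Q^{2}$)
$U = -636525$ ($U = \left(-356 + 931\right) 9 \left(5 \left(1 - 25\right) - 3\right) = 575 \cdot 9 \left(5 \left(1 - 25\right) - 3\right) = 575 \cdot 9 \left(5 \left(-24\right) - 3\right) = 575 \cdot 9 \left(-120 - 3\right) = 575 \cdot 9 \left(-123\right) = 575 \left(-1107\right) = -636525$)
$- U = \left(-1\right) \left(-636525\right) = 636525$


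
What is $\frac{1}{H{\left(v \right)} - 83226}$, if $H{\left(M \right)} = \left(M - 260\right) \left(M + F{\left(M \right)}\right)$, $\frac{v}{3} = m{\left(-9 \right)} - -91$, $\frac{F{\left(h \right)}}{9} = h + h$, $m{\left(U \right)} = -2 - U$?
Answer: $\frac{1}{106698} \approx 9.3722 \cdot 10^{-6}$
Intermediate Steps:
$F{\left(h \right)} = 18 h$ ($F{\left(h \right)} = 9 \left(h + h\right) = 9 \cdot 2 h = 18 h$)
$v = 294$ ($v = 3 \left(\left(-2 - -9\right) - -91\right) = 3 \left(\left(-2 + 9\right) + 91\right) = 3 \left(7 + 91\right) = 3 \cdot 98 = 294$)
$H{\left(M \right)} = 19 M \left(-260 + M\right)$ ($H{\left(M \right)} = \left(M - 260\right) \left(M + 18 M\right) = \left(-260 + M\right) 19 M = 19 M \left(-260 + M\right)$)
$\frac{1}{H{\left(v \right)} - 83226} = \frac{1}{19 \cdot 294 \left(-260 + 294\right) - 83226} = \frac{1}{19 \cdot 294 \cdot 34 - 83226} = \frac{1}{189924 - 83226} = \frac{1}{106698}$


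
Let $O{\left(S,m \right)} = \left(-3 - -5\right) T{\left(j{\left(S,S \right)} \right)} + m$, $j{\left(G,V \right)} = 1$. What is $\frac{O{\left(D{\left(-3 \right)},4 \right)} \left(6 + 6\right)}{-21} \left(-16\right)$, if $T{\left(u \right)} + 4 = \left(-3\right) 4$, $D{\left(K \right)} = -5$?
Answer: $-256$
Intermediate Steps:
$T{\left(u \right)} = -16$ ($T{\left(u \right)} = -4 - 12 = -16$)
$O{\left(S,m \right)} = -32 + m$ ($O{\left(S,m \right)} = \left(-3 - -5\right) \left(-16\right) + m = \left(-3 + 5\right) \left(-16\right) + m = 2 \left(-16\right) + m = -32 + m$)
$\frac{O{\left(D{\left(-3 \right)},4 \right)} \left(6 + 6\right)}{-21} \left(-16\right) = \frac{\left(-32 + 4\right) \left(6 + 6\right)}{-21} \left(-16\right) = \left(-28\right) 12 \left(- \frac{1}{21}\right) \left(-16\right) = \left(-336\right) \left(- \frac{1}{21}\right) \left(-16\right) = 16 \left(-16\right) = -256$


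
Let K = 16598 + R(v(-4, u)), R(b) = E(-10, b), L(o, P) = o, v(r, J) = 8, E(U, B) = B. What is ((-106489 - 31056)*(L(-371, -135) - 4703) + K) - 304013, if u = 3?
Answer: 697615923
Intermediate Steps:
R(b) = b
K = 16606 (K = 16598 + 8 = 16606)
((-106489 - 31056)*(L(-371, -135) - 4703) + K) - 304013 = ((-106489 - 31056)*(-371 - 4703) + 16606) - 304013 = (-137545*(-5074) + 16606) - 304013 = (697903330 + 16606) - 304013 = 697919936 - 304013 = 697615923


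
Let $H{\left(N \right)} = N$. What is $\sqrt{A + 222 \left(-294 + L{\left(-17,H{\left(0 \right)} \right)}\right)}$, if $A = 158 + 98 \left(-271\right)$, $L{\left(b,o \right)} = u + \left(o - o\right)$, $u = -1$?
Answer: $3 i \sqrt{10210} \approx 303.13 i$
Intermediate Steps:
$L{\left(b,o \right)} = -1$ ($L{\left(b,o \right)} = -1 + \left(o - o\right) = -1 + 0 = -1$)
$A = -26400$ ($A = 158 - 26558 = -26400$)
$\sqrt{A + 222 \left(-294 + L{\left(-17,H{\left(0 \right)} \right)}\right)} = \sqrt{-26400 + 222 \left(-294 - 1\right)} = \sqrt{-26400 + 222 \left(-295\right)} = \sqrt{-26400 - 65490} = \sqrt{-91890} = 3 i \sqrt{10210}$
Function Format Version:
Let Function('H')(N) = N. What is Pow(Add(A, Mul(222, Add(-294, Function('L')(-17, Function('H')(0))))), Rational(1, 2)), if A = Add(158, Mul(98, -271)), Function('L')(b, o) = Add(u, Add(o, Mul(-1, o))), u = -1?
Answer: Mul(3, I, Pow(10210, Rational(1, 2))) ≈ Mul(303.13, I)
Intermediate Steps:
Function('L')(b, o) = -1 (Function('L')(b, o) = Add(-1, Add(o, Mul(-1, o))) = Add(-1, 0) = -1)
A = -26400 (A = Add(158, -26558) = -26400)
Pow(Add(A, Mul(222, Add(-294, Function('L')(-17, Function('H')(0))))), Rational(1, 2)) = Pow(Add(-26400, Mul(222, Add(-294, -1))), Rational(1, 2)) = Pow(Add(-26400, Mul(222, -295)), Rational(1, 2)) = Pow(Add(-26400, -65490), Rational(1, 2)) = Pow(-91890, Rational(1, 2)) = Mul(3, I, Pow(10210, Rational(1, 2)))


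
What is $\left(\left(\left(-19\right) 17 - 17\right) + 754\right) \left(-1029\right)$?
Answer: $-426006$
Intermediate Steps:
$\left(\left(\left(-19\right) 17 - 17\right) + 754\right) \left(-1029\right) = \left(\left(-323 - 17\right) + 754\right) \left(-1029\right) = \left(-340 + 754\right) \left(-1029\right) = 414 \left(-1029\right) = -426006$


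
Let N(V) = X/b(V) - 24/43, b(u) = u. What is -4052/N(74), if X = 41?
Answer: 12893464/13 ≈ 9.9181e+5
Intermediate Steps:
N(V) = -24/43 + 41/V (N(V) = 41/V - 24/43 = -24/43 + 41/V)
-4052/N(74) = -4052/(-24/43 + 41/74) = -4052/(-13/3182) = -4052*(-3182/13) = 12893464/13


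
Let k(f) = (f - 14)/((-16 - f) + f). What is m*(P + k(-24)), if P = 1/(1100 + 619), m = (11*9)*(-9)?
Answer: -3234231/1528 ≈ -2116.6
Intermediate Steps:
k(f) = 7/8 - f/16 (k(f) = (-14 + f)/(-16) = (-14 + f)*(-1/16) = 7/8 - f/16)
m = -891 (m = 99*(-9) = -891)
P = 1/1719 ≈ 0.00058173
m*(P + k(-24)) = -891*(1/1719 + (7/8 - 1/16*(-24))) = -891*(1/1719 + (7/8 + 3/2)) = -891*(1/1719 + 19/8) = -891*32669/13752 = -3234231/1528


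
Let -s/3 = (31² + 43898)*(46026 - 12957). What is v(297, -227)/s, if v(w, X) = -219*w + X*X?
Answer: 13514/4450326813 ≈ 3.0366e-6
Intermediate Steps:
v(w, X) = X² - 219*w (v(w, X) = -219*w + X² = X² - 219*w)
s = -4450326813 (s = -3*(31² + 43898)*(46026 - 12957) = -3*(961 + 43898)*33069 = -134577*33069 = -3*1483442271 = -4450326813)
v(297, -227)/s = ((-227)² - 219*297)/(-4450326813) = (51529 - 65043)*(-1/4450326813) = -13514*(-1/4450326813) = 13514/4450326813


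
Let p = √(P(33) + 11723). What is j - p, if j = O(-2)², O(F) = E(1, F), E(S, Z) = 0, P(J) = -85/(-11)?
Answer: -√1419418/11 ≈ -108.31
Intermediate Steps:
P(J) = 85/11 (P(J) = -85*(-1/11) = 85/11)
O(F) = 0
p = √1419418/11 (p = √(85/11 + 11723) = √(129038/11) = √1419418/11 ≈ 108.31)
j = 0 (j = 0² = 0)
j - p = 0 - √1419418/11 = -√1419418/11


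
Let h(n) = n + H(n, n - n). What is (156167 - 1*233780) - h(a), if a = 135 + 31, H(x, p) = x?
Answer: -77945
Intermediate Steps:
a = 166
h(n) = 2*n (h(n) = n + n = 2*n)
(156167 - 1*233780) - h(a) = (156167 - 1*233780) - 2*166 = (156167 - 233780) - 1*332 = -77613 - 332 = -77945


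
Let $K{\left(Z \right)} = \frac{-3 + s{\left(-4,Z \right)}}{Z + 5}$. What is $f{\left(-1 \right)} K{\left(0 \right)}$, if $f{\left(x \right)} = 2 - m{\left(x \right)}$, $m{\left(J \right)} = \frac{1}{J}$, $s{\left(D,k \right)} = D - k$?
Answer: $- \frac{21}{5} \approx -4.2$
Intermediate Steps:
$K{\left(Z \right)} = \frac{-7 - Z}{5 + Z}$ ($K{\left(Z \right)} = \frac{-3 - \left(4 + Z\right)}{Z + 5} = \frac{-7 - Z}{5 + Z}$)
$f{\left(x \right)} = 2 - \frac{1}{x}$
$f{\left(-1 \right)} K{\left(0 \right)} = \left(2 - \frac{1}{-1}\right) \frac{-7 - 0}{5 + 0} = \left(2 - -1\right) \frac{-7 + 0}{5} = \left(2 + 1\right) \frac{1}{5} \left(-7\right) = 3 \left(- \frac{7}{5}\right) = - \frac{21}{5}$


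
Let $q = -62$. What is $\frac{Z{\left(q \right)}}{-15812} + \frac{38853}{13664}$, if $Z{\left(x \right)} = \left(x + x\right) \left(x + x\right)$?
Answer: $\frac{101061493}{54013792} \approx 1.871$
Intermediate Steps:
$Z{\left(x \right)} = 4 x^{2}$ ($Z{\left(x \right)} = 2 x 2 x = 4 x^{2}$)
$\frac{Z{\left(q \right)}}{-15812} + \frac{38853}{13664} = \frac{4 \left(-62\right)^{2}}{-15812} + \frac{38853}{13664} = 4 \cdot 3844 \left(- \frac{1}{15812}\right) + 38853 \cdot \frac{1}{13664} = 15376 \left(- \frac{1}{15812}\right) + \frac{38853}{13664} = - \frac{3844}{3953} + \frac{38853}{13664} = \frac{101061493}{54013792}$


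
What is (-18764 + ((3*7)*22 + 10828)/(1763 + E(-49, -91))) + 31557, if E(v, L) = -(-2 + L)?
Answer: 11877549/928 ≈ 12799.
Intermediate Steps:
E(v, L) = 2 - L
(-18764 + ((3*7)*22 + 10828)/(1763 + E(-49, -91))) + 31557 = (-18764 + ((3*7)*22 + 10828)/(1763 + (2 - 1*(-91)))) + 31557 = (-18764 + (21*22 + 10828)/(1763 + (2 + 91))) + 31557 = (-18764 + (462 + 10828)/(1763 + 93)) + 31557 = (-18764 + 11290/1856) + 31557 = (-18764 + 11290*(1/1856)) + 31557 = (-18764 + 5645/928) + 31557 = -17407347/928 + 31557 = 11877549/928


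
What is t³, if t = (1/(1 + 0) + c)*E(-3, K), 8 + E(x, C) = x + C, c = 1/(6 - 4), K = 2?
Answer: -19683/8 ≈ -2460.4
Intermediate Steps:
c = ½ (c = 1/2 = ½ ≈ 0.50000)
E(x, C) = -8 + C + x (E(x, C) = -8 + (x + C) = -8 + (C + x) = -8 + C + x)
t = -27/2 (t = (1/(1 + 0) + ½)*(-8 + 2 - 3) = (1/1 + ½)*(-9) = (1 + ½)*(-9) = (3/2)*(-9) = -27/2 ≈ -13.500)
t³ = (-27/2)³ = -19683/8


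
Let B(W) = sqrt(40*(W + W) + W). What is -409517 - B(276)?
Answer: -409517 - 18*sqrt(69) ≈ -4.0967e+5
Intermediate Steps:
B(W) = 9*sqrt(W) (B(W) = sqrt(40*(2*W) + W) = sqrt(80*W + W) = sqrt(81*W) = 9*sqrt(W))
-409517 - B(276) = -409517 - 9*sqrt(276) = -409517 - 9*2*sqrt(69) = -409517 - 18*sqrt(69)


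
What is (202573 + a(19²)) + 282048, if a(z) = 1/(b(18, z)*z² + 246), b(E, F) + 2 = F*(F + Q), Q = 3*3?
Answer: 8435659908187455/17406715574 ≈ 4.8462e+5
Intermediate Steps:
Q = 9
b(E, F) = -2 + F*(9 + F) (b(E, F) = -2 + F*(F + 9) = -2 + F*(9 + F))
a(z) = 1/(246 + z²*(-2 + z² + 9*z)) (a(z) = 1/((-2 + z² + 9*z)*z² + 246) = 1/(z²*(-2 + z² + 9*z) + 246) = 1/(246 + z²*(-2 + z² + 9*z)))
(202573 + a(19²)) + 282048 = (202573 + 1/(246 + (19²)²*(-2 + (19²)² + 9*19²))) + 282048 = (202573 + 1/(246 + 361²*(-2 + 361² + 9*361))) + 282048 = (202573 + 1/(246 + 130321*(-2 + 130321 + 3249))) + 282048 = (202573 + 1/(246 + 130321*133568)) + 282048 = (202573 + 1/(246 + 17406715328)) + 282048 = (202573 + 1/17406715574) + 282048 = 3526130593971903/17406715574 + 282048 = 8435659908187455/17406715574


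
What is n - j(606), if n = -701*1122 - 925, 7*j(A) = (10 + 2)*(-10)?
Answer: -5512009/7 ≈ -7.8743e+5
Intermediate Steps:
j(A) = -120/7 (j(A) = ((10 + 2)*(-10))/7 = (12*(-10))/7 = (⅐)*(-120) = -120/7)
n = -787447 (n = -786522 - 925 = -787447)
n - j(606) = -787447 - 1*(-120/7) = -787447 + 120/7 = -5512009/7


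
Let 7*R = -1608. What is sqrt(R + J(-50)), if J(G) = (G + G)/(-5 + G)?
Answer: 2*I*sqrt(337799)/77 ≈ 15.096*I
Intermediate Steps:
R = -1608/7 (R = (1/7)*(-1608) = -1608/7 ≈ -229.71)
J(G) = 2*G/(-5 + G) (J(G) = (2*G)/(-5 + G) = 2*G/(-5 + G))
sqrt(R + J(-50)) = sqrt(-1608/7 + 2*(-50)/(-5 - 50)) = sqrt(-1608/7 + 2*(-50)/(-55)) = sqrt(-1608/7 + 2*(-50)*(-1/55)) = sqrt(-1608/7 + 20/11) = sqrt(-17548/77) = 2*I*sqrt(337799)/77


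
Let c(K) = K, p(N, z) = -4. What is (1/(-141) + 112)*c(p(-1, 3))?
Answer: -63164/141 ≈ -447.97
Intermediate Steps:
(1/(-141) + 112)*c(p(-1, 3)) = (1/(-141) + 112)*(-4) = (-1/141 + 112)*(-4) = (15791/141)*(-4) = -63164/141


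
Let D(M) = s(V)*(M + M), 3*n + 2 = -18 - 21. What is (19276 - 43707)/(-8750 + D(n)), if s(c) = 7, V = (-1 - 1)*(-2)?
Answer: 73293/26824 ≈ 2.7324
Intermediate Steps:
V = 4 (V = -2*(-2) = 4)
n = -41/3 (n = -⅔ + (-18 - 21)/3 = -⅔ + (⅓)*(-39) = -⅔ - 13 = -41/3 ≈ -13.667)
D(M) = 14*M (D(M) = 7*(M + M) = 7*(2*M) = 14*M)
(19276 - 43707)/(-8750 + D(n)) = (19276 - 43707)/(-8750 + 14*(-41/3)) = -24431/(-8750 - 574/3) = -24431/(-26824/3) = -24431*(-3/26824) = 73293/26824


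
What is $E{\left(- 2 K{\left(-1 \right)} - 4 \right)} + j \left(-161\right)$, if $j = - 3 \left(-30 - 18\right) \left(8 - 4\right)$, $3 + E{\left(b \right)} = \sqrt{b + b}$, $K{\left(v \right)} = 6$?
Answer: $-92739 + 4 i \sqrt{2} \approx -92739.0 + 5.6569 i$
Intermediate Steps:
$E{\left(b \right)} = -3 + \sqrt{2} \sqrt{b}$ ($E{\left(b \right)} = -3 + \sqrt{b + b} = -3 + \sqrt{2 b} = -3 + \sqrt{2} \sqrt{b}$)
$j = 576$ ($j = - 3 \left(\left(-48\right) 4\right) = \left(-3\right) \left(-192\right) = 576$)
$E{\left(- 2 K{\left(-1 \right)} - 4 \right)} + j \left(-161\right) = \left(-3 + \sqrt{2} \sqrt{\left(-2\right) 6 - 4}\right) + 576 \left(-161\right) = \left(-3 + \sqrt{2} \sqrt{-12 - 4}\right) - 92736 = \left(-3 + \sqrt{2} \sqrt{-16}\right) - 92736 = \left(-3 + \sqrt{2} \cdot 4 i\right) - 92736 = \left(-3 + 4 i \sqrt{2}\right) - 92736 = -92739 + 4 i \sqrt{2}$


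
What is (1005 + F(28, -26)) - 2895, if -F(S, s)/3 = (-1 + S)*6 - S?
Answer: -2292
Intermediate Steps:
F(S, s) = 18 - 15*S (F(S, s) = -3*((-1 + S)*6 - S) = -3*((-6 + 6*S) - S) = -3*(-6 + 5*S) = 18 - 15*S)
(1005 + F(28, -26)) - 2895 = (1005 + (18 - 15*28)) - 2895 = (1005 + (18 - 420)) - 2895 = (1005 - 402) - 2895 = 603 - 2895 = -2292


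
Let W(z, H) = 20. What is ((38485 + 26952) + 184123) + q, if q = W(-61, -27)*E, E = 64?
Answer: 250840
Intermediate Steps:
q = 1280 (q = 20*64 = 1280)
((38485 + 26952) + 184123) + q = ((38485 + 26952) + 184123) + 1280 = (65437 + 184123) + 1280 = 249560 + 1280 = 250840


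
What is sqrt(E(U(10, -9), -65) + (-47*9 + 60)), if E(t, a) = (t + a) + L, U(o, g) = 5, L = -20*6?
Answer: I*sqrt(543) ≈ 23.302*I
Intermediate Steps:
L = -120
E(t, a) = -120 + a + t (E(t, a) = (t + a) - 120 = (a + t) - 120 = -120 + a + t)
sqrt(E(U(10, -9), -65) + (-47*9 + 60)) = sqrt((-120 - 65 + 5) + (-47*9 + 60)) = sqrt(-180 + (-423 + 60)) = sqrt(-180 - 363) = sqrt(-543) = I*sqrt(543)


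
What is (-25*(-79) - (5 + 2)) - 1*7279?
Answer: -5311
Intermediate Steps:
(-25*(-79) - (5 + 2)) - 1*7279 = (1975 - 1*7) - 7279 = (1975 - 7) - 7279 = 1968 - 7279 = -5311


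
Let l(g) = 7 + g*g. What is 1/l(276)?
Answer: 1/76183 ≈ 1.3126e-5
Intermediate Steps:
l(g) = 7 + g**2
1/l(276) = 1/(7 + 276**2) = 1/(7 + 76176) = 1/76183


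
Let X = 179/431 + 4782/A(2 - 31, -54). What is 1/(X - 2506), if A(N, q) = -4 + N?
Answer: -4741/12565991 ≈ -0.00037729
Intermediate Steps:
X = -685045/4741 (X = 179/431 + 4782/(-4 + (2 - 31)) = 179*(1/431) + 4782/(-4 - 29) = 179/431 + 4782/(-33) = 179/431 + 4782*(-1/33) = 179/431 - 1594/11 = -685045/4741 ≈ -144.49)
1/(X - 2506) = 1/(-685045/4741 - 2506) = 1/(-12565991/4741) = -4741/12565991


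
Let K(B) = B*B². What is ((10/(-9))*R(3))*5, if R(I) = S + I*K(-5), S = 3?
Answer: 6200/3 ≈ 2066.7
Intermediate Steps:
K(B) = B³
R(I) = 3 - 125*I (R(I) = 3 + I*(-5)³ = 3 + I*(-125) = 3 - 125*I)
((10/(-9))*R(3))*5 = ((10/(-9))*(3 - 125*3))*5 = ((10*(-⅑))*(3 - 375))*5 = -10/9*(-372)*5 = (1240/3)*5 = 6200/3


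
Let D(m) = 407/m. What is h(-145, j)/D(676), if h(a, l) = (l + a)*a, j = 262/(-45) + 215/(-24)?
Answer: 281910421/7326 ≈ 38481.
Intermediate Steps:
j = -5321/360 (j = 262*(-1/45) + 215*(-1/24) = -262/45 - 215/24 = -5321/360 ≈ -14.781)
h(a, l) = a*(a + l) (h(a, l) = (a + l)*a = a*(a + l))
h(-145, j)/D(676) = (-145*(-145 - 5321/360))/((407/676)) = (-145*(-57521/360))/((407*(1/676))) = 1668109/(72*(407/676)) = (1668109/72)*(676/407) = 281910421/7326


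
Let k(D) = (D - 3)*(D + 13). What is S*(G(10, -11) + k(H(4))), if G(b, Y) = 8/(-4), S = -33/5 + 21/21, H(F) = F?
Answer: -84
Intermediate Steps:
S = -28/5 (S = -33*⅕ + 21*(1/21) = -33/5 + 1 = -28/5 ≈ -5.6000)
G(b, Y) = -2 (G(b, Y) = 8*(-¼) = -2)
k(D) = (-3 + D)*(13 + D)
S*(G(10, -11) + k(H(4))) = -28*(-2 + (-39 + 4² + 10*4))/5 = -28*(-2 + (-39 + 16 + 40))/5 = -28*(-2 + 17)/5 = -28/5*15 = -84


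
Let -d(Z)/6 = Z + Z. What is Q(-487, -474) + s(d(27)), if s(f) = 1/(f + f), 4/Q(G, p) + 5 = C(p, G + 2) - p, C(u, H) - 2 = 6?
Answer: 235/34344 ≈ 0.0068425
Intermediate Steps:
C(u, H) = 8 (C(u, H) = 2 + 6 = 8)
Q(G, p) = 4/(3 - p) (Q(G, p) = 4/(-5 + (8 - p)) = 4/(3 - p))
d(Z) = -12*Z (d(Z) = -6*(Z + Z) = -12*Z)
s(f) = 1/(2*f)
Q(-487, -474) + s(d(27)) = -4/(-3 - 474) + 1/(2*((-12*27))) = -4/(-477) + (½)/(-324) = -4*(-1/477) + (½)*(-1/324) = 4/477 - 1/648 = 235/34344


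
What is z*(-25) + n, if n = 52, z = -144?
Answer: 3652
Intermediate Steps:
z*(-25) + n = -144*(-25) + 52 = 3600 + 52 = 3652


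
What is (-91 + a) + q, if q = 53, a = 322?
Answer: 284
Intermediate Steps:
(-91 + a) + q = (-91 + 322) + 53 = 231 + 53 = 284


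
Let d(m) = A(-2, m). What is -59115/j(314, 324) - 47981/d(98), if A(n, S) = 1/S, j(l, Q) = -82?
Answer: -385516201/82 ≈ -4.7014e+6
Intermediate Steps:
d(m) = 1/m
-59115/j(314, 324) - 47981/d(98) = -59115/(-82) - 47981/(1/98) = -59115*(-1/82) - 47981/1/98 = 59115/82 - 47981*98 = 59115/82 - 4702138 = -385516201/82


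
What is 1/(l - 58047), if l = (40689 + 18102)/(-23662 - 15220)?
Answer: -38882/2257042245 ≈ -1.7227e-5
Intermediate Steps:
l = -58791/38882 (l = 58791/(-38882) = 58791*(-1/38882) = -58791/38882 ≈ -1.5120)
1/(l - 58047) = 1/(-58791/38882 - 58047) = 1/(-2257042245/38882) = -38882/2257042245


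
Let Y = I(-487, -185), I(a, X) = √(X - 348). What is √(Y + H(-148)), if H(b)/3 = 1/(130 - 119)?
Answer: √(33 + 121*I*√533)/11 ≈ 3.4177 + 3.3775*I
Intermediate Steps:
I(a, X) = √(-348 + X)
Y = I*√533 (Y = √(-348 - 185) = √(-533) = I*√533 ≈ 23.087*I)
H(b) = 3/11 (H(b) = 3/(130 - 119) = 3/11)
√(Y + H(-148)) = √(I*√533 + 3/11) = √(3/11 + I*√533)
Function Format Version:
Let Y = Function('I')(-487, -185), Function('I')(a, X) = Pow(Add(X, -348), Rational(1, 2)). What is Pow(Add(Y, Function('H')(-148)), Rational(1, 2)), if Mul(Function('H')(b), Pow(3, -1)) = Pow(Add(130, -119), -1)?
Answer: Mul(Rational(1, 11), Pow(Add(33, Mul(121, I, Pow(533, Rational(1, 2)))), Rational(1, 2))) ≈ Add(3.4177, Mul(3.3775, I))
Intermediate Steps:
Function('I')(a, X) = Pow(Add(-348, X), Rational(1, 2))
Y = Mul(I, Pow(533, Rational(1, 2))) (Y = Pow(Add(-348, -185), Rational(1, 2)) = Pow(-533, Rational(1, 2)) = Mul(I, Pow(533, Rational(1, 2))) ≈ Mul(23.087, I))
Function('H')(b) = Rational(3, 11) (Function('H')(b) = Mul(3, Pow(Add(130, -119), -1)) = Mul(3, Pow(11, -1)) = Mul(3, Rational(1, 11)) = Rational(3, 11))
Pow(Add(Y, Function('H')(-148)), Rational(1, 2)) = Pow(Add(Mul(I, Pow(533, Rational(1, 2))), Rational(3, 11)), Rational(1, 2)) = Pow(Add(Rational(3, 11), Mul(I, Pow(533, Rational(1, 2)))), Rational(1, 2))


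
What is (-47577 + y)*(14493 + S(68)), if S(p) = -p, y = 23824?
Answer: -342637025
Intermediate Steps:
(-47577 + y)*(14493 + S(68)) = (-47577 + 23824)*(14493 - 1*68) = -23753*(14493 - 68) = -23753*14425 = -342637025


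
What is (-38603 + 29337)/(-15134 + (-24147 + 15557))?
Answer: 4633/11862 ≈ 0.39057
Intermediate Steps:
(-38603 + 29337)/(-15134 + (-24147 + 15557)) = -9266/(-15134 - 8590) = -9266/(-23724) = -9266*(-1/23724) = 4633/11862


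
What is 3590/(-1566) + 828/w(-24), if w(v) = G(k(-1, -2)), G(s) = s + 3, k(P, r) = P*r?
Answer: 639349/3915 ≈ 163.31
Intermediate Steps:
G(s) = 3 + s
w(v) = 5 (w(v) = 3 - 1*(-2) = 3 + 2 = 5)
3590/(-1566) + 828/w(-24) = 3590/(-1566) + 828/5 = 3590*(-1/1566) + 828*(⅕) = -1795/783 + 828/5 = 639349/3915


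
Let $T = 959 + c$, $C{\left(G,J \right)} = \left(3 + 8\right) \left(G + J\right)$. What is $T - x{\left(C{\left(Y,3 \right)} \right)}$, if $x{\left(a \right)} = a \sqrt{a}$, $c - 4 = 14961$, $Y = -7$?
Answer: $15924 + 88 i \sqrt{11} \approx 15924.0 + 291.86 i$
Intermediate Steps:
$C{\left(G,J \right)} = 11 G + 11 J$ ($C{\left(G,J \right)} = 11 \left(G + J\right) = 11 G + 11 J$)
$c = 14965$ ($c = 4 + 14961 = 14965$)
$x{\left(a \right)} = a^{\frac{3}{2}}$
$T = 15924$ ($T = 959 + 14965 = 15924$)
$T - x{\left(C{\left(Y,3 \right)} \right)} = 15924 - \left(11 \left(-7\right) + 11 \cdot 3\right)^{\frac{3}{2}} = 15924 - \left(-77 + 33\right)^{\frac{3}{2}} = 15924 - \left(-44\right)^{\frac{3}{2}} = 15924 - - 88 i \sqrt{11} = 15924 + 88 i \sqrt{11}$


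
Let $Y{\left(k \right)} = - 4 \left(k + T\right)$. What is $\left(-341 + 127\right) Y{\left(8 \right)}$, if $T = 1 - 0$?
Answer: $7704$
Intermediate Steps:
$T = 1$ ($T = 1 + 0 = 1$)
$Y{\left(k \right)} = -4 - 4 k$ ($Y{\left(k \right)} = - 4 \left(k + 1\right) = - 4 \left(1 + k\right) = -4 - 4 k$)
$\left(-341 + 127\right) Y{\left(8 \right)} = \left(-341 + 127\right) \left(-4 - 32\right) = - 214 \left(-4 - 32\right) = \left(-214\right) \left(-36\right) = 7704$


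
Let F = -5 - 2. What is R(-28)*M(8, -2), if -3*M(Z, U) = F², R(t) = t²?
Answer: -38416/3 ≈ -12805.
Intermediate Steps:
F = -7
M(Z, U) = -49/3 (M(Z, U) = -⅓*(-7)² = -⅓*49 = -49/3)
R(-28)*M(8, -2) = (-28)²*(-49/3) = 784*(-49/3) = -38416/3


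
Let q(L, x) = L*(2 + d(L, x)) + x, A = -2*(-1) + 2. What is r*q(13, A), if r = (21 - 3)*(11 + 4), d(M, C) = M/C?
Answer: 39015/2 ≈ 19508.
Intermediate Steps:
A = 4 (A = 2 + 2 = 4)
q(L, x) = x + L*(2 + L/x) (q(L, x) = L*(2 + L/x) + x = x + L*(2 + L/x))
r = 270 (r = 18*15 = 270)
r*q(13, A) = 270*(4 + 2*13 + 13²/4) = 270*(4 + 26 + 169*(¼)) = 270*(4 + 26 + 169/4) = 270*(289/4) = 39015/2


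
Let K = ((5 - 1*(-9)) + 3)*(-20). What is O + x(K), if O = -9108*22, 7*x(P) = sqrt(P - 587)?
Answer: -200376 + 3*I*sqrt(103)/7 ≈ -2.0038e+5 + 4.3495*I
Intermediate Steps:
K = -340 (K = ((5 + 9) + 3)*(-20) = (14 + 3)*(-20) = 17*(-20) = -340)
x(P) = sqrt(-587 + P)/7 (x(P) = sqrt(P - 587)/7 = sqrt(-587 + P)/7)
O = -200376
O + x(K) = -200376 + sqrt(-587 - 340)/7 = -200376 + sqrt(-927)/7 = -200376 + (3*I*sqrt(103))/7 = -200376 + 3*I*sqrt(103)/7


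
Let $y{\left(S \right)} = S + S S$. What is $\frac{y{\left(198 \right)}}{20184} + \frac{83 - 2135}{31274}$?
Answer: $\frac{5222985}{2768572} \approx 1.8865$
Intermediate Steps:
$y{\left(S \right)} = S + S^{2}$
$\frac{y{\left(198 \right)}}{20184} + \frac{83 - 2135}{31274} = \frac{198 \left(1 + 198\right)}{20184} + \frac{83 - 2135}{31274} = 198 \cdot 199 \cdot \frac{1}{20184} + \left(83 - 2135\right) \frac{1}{31274} = 39402 \cdot \frac{1}{20184} - \frac{54}{823} = \frac{6567}{3364} - \frac{54}{823} = \frac{5222985}{2768572}$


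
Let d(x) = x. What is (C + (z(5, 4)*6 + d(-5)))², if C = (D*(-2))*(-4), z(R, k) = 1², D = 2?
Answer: 289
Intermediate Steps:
z(R, k) = 1
C = 16 (C = (2*(-2))*(-4) = -4*(-4) = 16)
(C + (z(5, 4)*6 + d(-5)))² = (16 + (1*6 - 5))² = (16 + (6 - 5))² = (16 + 1)² = 17² = 289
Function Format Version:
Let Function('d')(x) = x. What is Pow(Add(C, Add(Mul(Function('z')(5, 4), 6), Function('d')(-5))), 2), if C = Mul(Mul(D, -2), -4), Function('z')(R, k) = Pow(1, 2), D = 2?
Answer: 289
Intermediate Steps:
Function('z')(R, k) = 1
C = 16 (C = Mul(Mul(2, -2), -4) = Mul(-4, -4) = 16)
Pow(Add(C, Add(Mul(Function('z')(5, 4), 6), Function('d')(-5))), 2) = Pow(Add(16, Add(Mul(1, 6), -5)), 2) = Pow(Add(16, Add(6, -5)), 2) = Pow(Add(16, 1), 2) = Pow(17, 2) = 289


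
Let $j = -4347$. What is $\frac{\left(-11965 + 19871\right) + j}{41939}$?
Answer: $\frac{3559}{41939} \approx 0.084861$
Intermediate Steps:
$\frac{\left(-11965 + 19871\right) + j}{41939} = \frac{\left(-11965 + 19871\right) - 4347}{41939} = \left(7906 - 4347\right) \frac{1}{41939} = 3559 \cdot \frac{1}{41939} = \frac{3559}{41939}$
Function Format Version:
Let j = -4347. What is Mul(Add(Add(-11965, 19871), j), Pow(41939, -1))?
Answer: Rational(3559, 41939) ≈ 0.084861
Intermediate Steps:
Mul(Add(Add(-11965, 19871), j), Pow(41939, -1)) = Mul(Add(Add(-11965, 19871), -4347), Pow(41939, -1)) = Mul(Add(7906, -4347), Rational(1, 41939)) = Mul(3559, Rational(1, 41939)) = Rational(3559, 41939)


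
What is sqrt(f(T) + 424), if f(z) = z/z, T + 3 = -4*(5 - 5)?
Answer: 5*sqrt(17) ≈ 20.616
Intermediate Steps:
T = -3 (T = -3 - 4*(5 - 5) = -3 - 4*0 = -3 + 0 = -3)
f(z) = 1
sqrt(f(T) + 424) = sqrt(1 + 424) = sqrt(425) = 5*sqrt(17)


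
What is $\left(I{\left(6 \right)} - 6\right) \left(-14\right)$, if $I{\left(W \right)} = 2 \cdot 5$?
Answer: $-56$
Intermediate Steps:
$I{\left(W \right)} = 10$
$\left(I{\left(6 \right)} - 6\right) \left(-14\right) = \left(10 - 6\right) \left(-14\right) = 4 \left(-14\right) = -56$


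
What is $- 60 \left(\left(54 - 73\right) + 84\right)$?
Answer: $-3900$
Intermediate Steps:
$- 60 \left(\left(54 - 73\right) + 84\right) = - 60 \left(-19 + 84\right) = \left(-60\right) 65 = -3900$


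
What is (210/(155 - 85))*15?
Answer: 45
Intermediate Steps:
(210/(155 - 85))*15 = (210/70)*15 = ((1/70)*210)*15 = 3*15 = 45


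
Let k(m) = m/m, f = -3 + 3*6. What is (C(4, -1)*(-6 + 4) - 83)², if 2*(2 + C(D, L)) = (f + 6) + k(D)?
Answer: 10201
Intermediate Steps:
f = 15 (f = -3 + 18 = 15)
k(m) = 1
C(D, L) = 9 (C(D, L) = -2 + ((15 + 6) + 1)/2 = -2 + (21 + 1)/2 = -2 + (½)*22 = -2 + 11 = 9)
(C(4, -1)*(-6 + 4) - 83)² = (9*(-6 + 4) - 83)² = (9*(-2) - 83)² = (-18 - 83)² = (-101)² = 10201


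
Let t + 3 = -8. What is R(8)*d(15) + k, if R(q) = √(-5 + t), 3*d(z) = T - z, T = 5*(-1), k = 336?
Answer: 336 - 80*I/3 ≈ 336.0 - 26.667*I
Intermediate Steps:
t = -11 (t = -3 - 8 = -11)
T = -5
d(z) = -5/3 - z/3 (d(z) = (-5 - z)/3 = -5/3 - z/3)
R(q) = 4*I (R(q) = √(-5 - 11) = √(-16) = 4*I)
R(8)*d(15) + k = (4*I)*(-5/3 - ⅓*15) + 336 = (4*I)*(-5/3 - 5) + 336 = (4*I)*(-20/3) + 336 = -80*I/3 + 336 = 336 - 80*I/3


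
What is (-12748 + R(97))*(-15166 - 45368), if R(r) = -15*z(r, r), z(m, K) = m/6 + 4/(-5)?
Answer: 785640519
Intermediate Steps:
z(m, K) = -⅘ + m/6 (z(m, K) = m*(⅙) + 4*(-⅕) = m/6 - ⅘ = -⅘ + m/6)
R(r) = 12 - 5*r/2 (R(r) = -15*(-⅘ + r/6) = 12 - 5*r/2)
(-12748 + R(97))*(-15166 - 45368) = (-12748 + (12 - 5/2*97))*(-15166 - 45368) = (-12748 + (12 - 485/2))*(-60534) = (-12748 - 461/2)*(-60534) = -25957/2*(-60534) = 785640519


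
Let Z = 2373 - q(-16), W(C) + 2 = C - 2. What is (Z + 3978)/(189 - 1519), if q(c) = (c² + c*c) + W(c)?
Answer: -837/190 ≈ -4.4053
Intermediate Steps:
W(C) = -4 + C (W(C) = -2 + (C - 2) = -2 + (-2 + C) = -4 + C)
q(c) = -4 + c + 2*c² (q(c) = (c² + c*c) + (-4 + c) = (c² + c²) + (-4 + c) = 2*c² + (-4 + c) = -4 + c + 2*c²)
Z = 1881 (Z = 2373 - (-4 - 16 + 2*(-16)²) = 2373 - (-4 - 16 + 2*256) = 2373 - (-4 - 16 + 512) = 2373 - 1*492 = 2373 - 492 = 1881)
(Z + 3978)/(189 - 1519) = (1881 + 3978)/(189 - 1519) = 5859/(-1330) = 5859*(-1/1330) = -837/190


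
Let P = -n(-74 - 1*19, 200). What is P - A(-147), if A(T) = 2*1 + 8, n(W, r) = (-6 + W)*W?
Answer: -9217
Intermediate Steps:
n(W, r) = W*(-6 + W)
A(T) = 10 (A(T) = 2 + 8 = 10)
P = -9207 (P = -(-74 - 1*19)*(-6 + (-74 - 1*19)) = -(-74 - 19)*(-6 + (-74 - 19)) = -(-93)*(-6 - 93) = -(-93)*(-99) = -1*9207 = -9207)
P - A(-147) = -9207 - 1*10 = -9207 - 10 = -9217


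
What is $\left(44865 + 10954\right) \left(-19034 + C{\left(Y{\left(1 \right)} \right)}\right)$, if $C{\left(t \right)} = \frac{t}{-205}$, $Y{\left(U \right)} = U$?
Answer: $- \frac{217804119249}{205} \approx -1.0625 \cdot 10^{9}$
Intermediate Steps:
$C{\left(t \right)} = - \frac{t}{205}$ ($C{\left(t \right)} = t \left(- \frac{1}{205}\right) = - \frac{t}{205}$)
$\left(44865 + 10954\right) \left(-19034 + C{\left(Y{\left(1 \right)} \right)}\right) = \left(44865 + 10954\right) \left(-19034 - \frac{1}{205}\right) = 55819 \left(-19034 - \frac{1}{205}\right) = 55819 \left(- \frac{3901971}{205}\right) = - \frac{217804119249}{205}$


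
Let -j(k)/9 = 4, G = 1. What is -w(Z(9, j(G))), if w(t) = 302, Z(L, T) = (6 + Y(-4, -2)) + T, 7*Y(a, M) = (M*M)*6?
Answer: -302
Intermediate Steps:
j(k) = -36 (j(k) = -9*4 = -36)
Y(a, M) = 6*M²/7 (Y(a, M) = ((M*M)*6)/7 = (M²*6)/7 = (6*M²)/7 = 6*M²/7)
Z(L, T) = 66/7 + T (Z(L, T) = (6 + (6/7)*(-2)²) + T = (6 + (6/7)*4) + T = (6 + 24/7) + T = 66/7 + T)
-w(Z(9, j(G))) = -1*302 = -302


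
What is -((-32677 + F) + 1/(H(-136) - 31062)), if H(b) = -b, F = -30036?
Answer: 1939462239/30926 ≈ 62713.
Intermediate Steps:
-((-32677 + F) + 1/(H(-136) - 31062)) = -((-32677 - 30036) + 1/(-1*(-136) - 31062)) = -(-62713 + 1/(136 - 31062)) = -(-62713 + 1/(-30926)) = -(-62713 - 1/30926) = -1*(-1939462239/30926) = 1939462239/30926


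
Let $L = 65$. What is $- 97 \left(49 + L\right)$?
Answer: $-11058$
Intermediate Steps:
$- 97 \left(49 + L\right) = - 97 \left(49 + 65\right) = \left(-97\right) 114 = -11058$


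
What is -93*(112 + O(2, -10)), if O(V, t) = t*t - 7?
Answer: -19065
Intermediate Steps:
O(V, t) = -7 + t² (O(V, t) = t² - 7 = -7 + t²)
-93*(112 + O(2, -10)) = -93*(112 + (-7 + (-10)²)) = -93*(112 + (-7 + 100)) = -93*(112 + 93) = -93*205 = -19065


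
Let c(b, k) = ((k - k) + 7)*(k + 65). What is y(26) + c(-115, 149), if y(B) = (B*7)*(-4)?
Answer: 770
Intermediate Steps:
c(b, k) = 455 + 7*k (c(b, k) = (0 + 7)*(65 + k) = 7*(65 + k) = 455 + 7*k)
y(B) = -28*B (y(B) = (7*B)*(-4) = -28*B)
y(26) + c(-115, 149) = -28*26 + (455 + 7*149) = -728 + (455 + 1043) = -728 + 1498 = 770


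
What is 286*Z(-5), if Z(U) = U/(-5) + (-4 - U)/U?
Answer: 1144/5 ≈ 228.80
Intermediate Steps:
Z(U) = -U/5 + (-4 - U)/U (Z(U) = U*(-⅕) + (-4 - U)/U = -U/5 + (-4 - U)/U)
286*Z(-5) = 286*(-1 - 4/(-5) - ⅕*(-5)) = 286*(-1 - 4*(-⅕) + 1) = 286*(-1 + ⅘ + 1) = 286*(⅘) = 1144/5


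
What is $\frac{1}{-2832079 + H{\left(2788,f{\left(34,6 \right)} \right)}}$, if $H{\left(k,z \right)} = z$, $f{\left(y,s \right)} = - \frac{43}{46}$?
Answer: $- \frac{46}{130275677} \approx -3.531 \cdot 10^{-7}$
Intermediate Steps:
$f{\left(y,s \right)} = - \frac{43}{46}$ ($f{\left(y,s \right)} = \left(-43\right) \frac{1}{46} = - \frac{43}{46}$)
$\frac{1}{-2832079 + H{\left(2788,f{\left(34,6 \right)} \right)}} = \frac{1}{-2832079 - \frac{43}{46}} = \frac{1}{- \frac{130275677}{46}} = - \frac{46}{130275677}$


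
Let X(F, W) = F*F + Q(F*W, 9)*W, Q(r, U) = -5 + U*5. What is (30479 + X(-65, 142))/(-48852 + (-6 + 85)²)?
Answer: -40384/42611 ≈ -0.94774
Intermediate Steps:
Q(r, U) = -5 + 5*U
X(F, W) = F² + 40*W (X(F, W) = F*F + (-5 + 5*9)*W = F² + (-5 + 45)*W = F² + 40*W)
(30479 + X(-65, 142))/(-48852 + (-6 + 85)²) = (30479 + ((-65)² + 40*142))/(-48852 + (-6 + 85)²) = (30479 + (4225 + 5680))/(-48852 + 79²) = (30479 + 9905)/(-48852 + 6241) = 40384/(-42611) = 40384*(-1/42611) = -40384/42611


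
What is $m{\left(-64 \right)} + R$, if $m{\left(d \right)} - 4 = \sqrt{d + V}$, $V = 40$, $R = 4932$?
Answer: $4936 + 2 i \sqrt{6} \approx 4936.0 + 4.899 i$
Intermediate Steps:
$m{\left(d \right)} = 4 + \sqrt{40 + d}$ ($m{\left(d \right)} = 4 + \sqrt{d + 40} = 4 + \sqrt{40 + d}$)
$m{\left(-64 \right)} + R = \left(4 + \sqrt{40 - 64}\right) + 4932 = \left(4 + \sqrt{-24}\right) + 4932 = \left(4 + 2 i \sqrt{6}\right) + 4932 = 4936 + 2 i \sqrt{6}$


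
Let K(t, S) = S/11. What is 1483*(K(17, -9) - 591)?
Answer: -9654330/11 ≈ -8.7767e+5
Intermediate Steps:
K(t, S) = S/11 (K(t, S) = S*(1/11) = S/11)
1483*(K(17, -9) - 591) = 1483*((1/11)*(-9) - 591) = 1483*(-9/11 - 591) = 1483*(-6510/11) = -9654330/11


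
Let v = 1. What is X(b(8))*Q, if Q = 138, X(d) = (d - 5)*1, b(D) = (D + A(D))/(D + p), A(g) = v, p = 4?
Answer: -1173/2 ≈ -586.50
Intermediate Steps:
A(g) = 1
b(D) = (1 + D)/(4 + D) (b(D) = (D + 1)/(D + 4) = (1 + D)/(4 + D))
X(d) = -5 + d (X(d) = (-5 + d)*1 = -5 + d)
X(b(8))*Q = (-5 + (1 + 8)/(4 + 8))*138 = (-5 + 9/12)*138 = (-5 + (1/12)*9)*138 = (-5 + 3/4)*138 = -17/4*138 = -1173/2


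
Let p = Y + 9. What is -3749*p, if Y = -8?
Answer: -3749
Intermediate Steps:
p = 1 (p = -8 + 9 = 1)
-3749*p = -3749*1 = -3749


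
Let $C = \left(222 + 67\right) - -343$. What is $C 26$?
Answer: $16432$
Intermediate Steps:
$C = 632$ ($C = 289 + 343 = 632$)
$C 26 = 632 \cdot 26 = 16432$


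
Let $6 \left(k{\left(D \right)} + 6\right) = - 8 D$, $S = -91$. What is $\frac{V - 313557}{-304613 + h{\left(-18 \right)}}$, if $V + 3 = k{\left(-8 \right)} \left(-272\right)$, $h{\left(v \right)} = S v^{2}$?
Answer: $\frac{944488}{1002291} \approx 0.94233$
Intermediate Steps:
$k{\left(D \right)} = -6 - \frac{4 D}{3}$ ($k{\left(D \right)} = -6 + \frac{\left(-8\right) D}{6} = -6 - \frac{4 D}{3}$)
$h{\left(v \right)} = - 91 v^{2}$
$V = - \frac{3817}{3}$ ($V = -3 + \left(-6 - - \frac{32}{3}\right) \left(-272\right) = -3 + \left(-6 + \frac{32}{3}\right) \left(-272\right) = -3 + \frac{14}{3} \left(-272\right) = -3 - \frac{3808}{3} = - \frac{3817}{3} \approx -1272.3$)
$\frac{V - 313557}{-304613 + h{\left(-18 \right)}} = \frac{- \frac{3817}{3} - 313557}{-304613 - 91 \left(-18\right)^{2}} = - \frac{944488}{3 \left(-304613 - 29484\right)} = - \frac{944488}{3 \left(-334097\right)} = \left(- \frac{944488}{3}\right) \left(- \frac{1}{334097}\right) = \frac{944488}{1002291}$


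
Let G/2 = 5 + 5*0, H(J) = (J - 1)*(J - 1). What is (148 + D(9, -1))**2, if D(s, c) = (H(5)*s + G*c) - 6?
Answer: 76176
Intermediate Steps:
H(J) = (-1 + J)**2 (H(J) = (-1 + J)*(-1 + J) = (-1 + J)**2)
G = 10 (G = 2*(5 + 5*0) = 2*(5 + 0) = 2*5 = 10)
D(s, c) = -6 + 10*c + 16*s (D(s, c) = ((-1 + 5)**2*s + 10*c) - 6 = (4**2*s + 10*c) - 6 = (16*s + 10*c) - 6 = (10*c + 16*s) - 6 = -6 + 10*c + 16*s)
(148 + D(9, -1))**2 = (148 + (-6 + 10*(-1) + 16*9))**2 = (148 + (-6 - 10 + 144))**2 = (148 + 128)**2 = 276**2 = 76176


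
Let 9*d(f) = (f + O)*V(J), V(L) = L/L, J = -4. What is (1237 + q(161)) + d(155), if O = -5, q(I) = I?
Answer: 4244/3 ≈ 1414.7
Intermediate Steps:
V(L) = 1
d(f) = -5/9 + f/9 (d(f) = ((f - 5)*1)/9 = ((-5 + f)*1)/9 = (-5 + f)/9 = -5/9 + f/9)
(1237 + q(161)) + d(155) = (1237 + 161) + (-5/9 + (⅑)*155) = 1398 + (-5/9 + 155/9) = 1398 + 50/3 = 4244/3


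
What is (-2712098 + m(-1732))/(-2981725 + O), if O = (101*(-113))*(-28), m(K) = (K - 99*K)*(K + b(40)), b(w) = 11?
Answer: 98275918/887387 ≈ 110.75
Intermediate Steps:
m(K) = -98*K*(11 + K) (m(K) = (K - 99*K)*(K + 11) = (-98*K)*(11 + K) = -98*K*(11 + K))
O = 319564 (O = -11413*(-28) = 319564)
(-2712098 + m(-1732))/(-2981725 + O) = (-2712098 - 98*(-1732)*(11 - 1732))/(-2981725 + 319564) = (-2712098 - 98*(-1732)*(-1721))/(-2662161) = (-2712098 - 292115656)*(-1/2662161) = -294827754*(-1/2662161) = 98275918/887387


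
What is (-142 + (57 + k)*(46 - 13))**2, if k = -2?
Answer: 2798929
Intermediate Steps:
(-142 + (57 + k)*(46 - 13))**2 = (-142 + (57 - 2)*(46 - 13))**2 = (-142 + 55*33)**2 = (-142 + 1815)**2 = 1673**2 = 2798929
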